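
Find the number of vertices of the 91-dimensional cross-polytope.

Number of vertices = 2n = 182.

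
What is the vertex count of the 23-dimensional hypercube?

The 23-cube has 2^23 = 8388608 vertices.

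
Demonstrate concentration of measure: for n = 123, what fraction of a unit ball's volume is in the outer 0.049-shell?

1 - (1-0.049)^123 ≈ 0.997929 ≈ 99.79%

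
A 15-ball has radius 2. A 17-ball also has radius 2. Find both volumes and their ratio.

V_15(2) ≈ 12499.1. V_17(2) ≈ 18478.7. Ratio V_15/V_17 ≈ 0.6764.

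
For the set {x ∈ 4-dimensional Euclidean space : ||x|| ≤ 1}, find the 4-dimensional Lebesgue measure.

Volume = π^{4/2}·(1)^4/Γ(3) = π^2/2 ≈ 4.9348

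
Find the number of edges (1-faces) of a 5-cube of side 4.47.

f_1(5-cube) = (5 choose 1) · 2^4 = 80.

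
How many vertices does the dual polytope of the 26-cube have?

An n-cross-polytope has 2n vertices; here n = 26, giving 52.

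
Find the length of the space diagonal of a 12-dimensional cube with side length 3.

The space diagonal of an n-cube of side s is s√n. Here 3·√12 ≈ 10.3923.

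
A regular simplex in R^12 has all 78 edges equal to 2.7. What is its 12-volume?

V_12 = √(13) · 2.7^12 / (12! · 2^(12/2)) ≈ 1.76531e-05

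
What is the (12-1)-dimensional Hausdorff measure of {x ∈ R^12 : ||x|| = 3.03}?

S_12(3.03) = 2·π^(12/2)·(3.03)^11 / Γ(12/2) ≈ 3.16677e+06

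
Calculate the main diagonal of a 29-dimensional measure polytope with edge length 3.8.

The space diagonal of an n-cube of side s is s√n. Here 3.8·√29 ≈ 20.4636.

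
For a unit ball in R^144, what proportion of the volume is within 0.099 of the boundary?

Shell fraction = 1 - (1-0.099)^144 ≈ 0.9999996977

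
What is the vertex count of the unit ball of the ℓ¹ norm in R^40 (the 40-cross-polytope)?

Number of vertices = 2n = 80.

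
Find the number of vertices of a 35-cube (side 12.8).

An n-cube has 2^n vertices; for n = 35 that is 2^35 = 34359738368.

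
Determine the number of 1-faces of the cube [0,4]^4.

f_1(4-cube) = (4 choose 1) · 2^3 = 32.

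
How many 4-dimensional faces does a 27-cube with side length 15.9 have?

Number of 4-faces = C(27,4) · 2^(27-4) = 17550 · 8388608 = 147220070400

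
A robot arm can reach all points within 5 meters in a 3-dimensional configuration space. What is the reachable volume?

The n-ball volume is π^(n/2)·r^n/Γ(n/2+1). With n=3, r=5: V = 500·π/3 ≈ 523.599.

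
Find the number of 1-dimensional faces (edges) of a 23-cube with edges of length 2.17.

The 23-cube has n·2^(n-1) = 23·2^22 = 23·4194304 = 96468992 edges.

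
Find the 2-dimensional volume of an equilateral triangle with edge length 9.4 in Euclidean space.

Area = (√3/4) · 9.4² = 38.261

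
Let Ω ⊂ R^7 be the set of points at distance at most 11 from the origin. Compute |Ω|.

V = 311794736·π^3/105 ≈ 9.20723e+07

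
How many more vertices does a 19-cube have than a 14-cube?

The 19-cube has 2^19 = 524288 vertices. The 14-cube has 2^14 = 16384 vertices. Difference: 524288 - 16384 = 507904.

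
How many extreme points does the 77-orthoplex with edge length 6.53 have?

An n-cross-polytope has 2n vertices; here n = 77, giving 154.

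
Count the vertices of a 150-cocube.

The 150-dimensional cross-polytope has 2n = 2·150 = 300 vertices.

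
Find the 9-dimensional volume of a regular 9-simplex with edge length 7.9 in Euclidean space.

Volume = 7.9^9 · √(10/2^9) / 9! ≈ 46.1579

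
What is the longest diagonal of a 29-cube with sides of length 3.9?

||(3.9,3.9,...,3.9)|| = √(29)·3.9 ≈ 21.0021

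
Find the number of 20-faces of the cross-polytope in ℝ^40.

f_20(40-orthoplex) = 2^21 · (40 choose 21) = 275319165340876800.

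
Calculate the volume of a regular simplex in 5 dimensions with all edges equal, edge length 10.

For a regular n-simplex with edge a, V = (a^n / n!)·√((n+1)/2^n). With a=10, n=5: V ≈ 360.844.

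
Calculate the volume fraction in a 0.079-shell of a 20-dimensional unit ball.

V(inner)/V(outer) = ((1-0.079)/1)^20 ≈ 0.1928, so the shell fraction is 0.807162.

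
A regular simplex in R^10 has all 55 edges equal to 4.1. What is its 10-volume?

V = (4.1^10 / 10!) · √((10+1) / 2^10) ≈ 0.0383373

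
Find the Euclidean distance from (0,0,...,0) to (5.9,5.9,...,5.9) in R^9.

d = √(5.9² + 5.9² + ... + 5.9²) [9 terms] = √(9·5.9²) = 5.9√9 = 17.7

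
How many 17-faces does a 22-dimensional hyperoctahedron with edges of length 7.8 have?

Number of 17-faces = 2^(17+1) · C(22,17+1) = 262144 · 7315 = 1917583360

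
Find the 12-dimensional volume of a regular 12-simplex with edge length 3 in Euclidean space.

V = (3^12 / 12!) · √((12+1) / 2^12) ≈ 6.25043e-05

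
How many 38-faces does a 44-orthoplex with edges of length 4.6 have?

Each 38-face is the convex hull of 39 vertices, one chosen as ±e_i from each of 39 distinct axes: 2^39·C(44,39) = 597039211928879104.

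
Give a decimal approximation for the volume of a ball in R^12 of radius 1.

Volume = π^{12/2}·(1)^12/Γ(7) = π^6/720 ≈ 1.33526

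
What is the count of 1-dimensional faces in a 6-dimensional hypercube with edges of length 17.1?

f_1(6-cube) = (6 choose 1) · 2^5 = 192.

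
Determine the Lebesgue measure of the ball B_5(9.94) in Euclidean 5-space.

The n-ball volume is π^(n/2)·r^n/Γ(n/2+1). With n=5, r=9.94: V ≈ 510776.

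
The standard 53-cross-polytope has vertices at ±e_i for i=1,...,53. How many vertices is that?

The vertices are ±e_1, ..., ±e_53, so there are 2·53 = 106.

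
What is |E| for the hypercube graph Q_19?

Number of 1-faces = C(19,1)·2^(19-1) = 19·262144 = 4980736.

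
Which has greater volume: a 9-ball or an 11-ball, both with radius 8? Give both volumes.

V_9(8) ≈ 4.42718e+08. V_11(8) ≈ 1.61843e+10. The 11-ball is larger.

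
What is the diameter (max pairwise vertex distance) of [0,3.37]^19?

||(3.37,3.37,...,3.37)|| = √(19)·3.37 ≈ 14.6895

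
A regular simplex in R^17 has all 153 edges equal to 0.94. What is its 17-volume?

Volume = 0.94^17 · √(18/2^17) / 17! ≈ 1.15076e-17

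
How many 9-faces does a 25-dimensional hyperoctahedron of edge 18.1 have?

Each 9-face is the convex hull of 10 vertices, one chosen as ±e_i from each of 10 distinct axes: 2^10·C(25,10) = 3347210240.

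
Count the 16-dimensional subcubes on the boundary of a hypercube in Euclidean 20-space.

Choose 16 of 20 axes to span the face (C(20,16) = 4845 ways), then fix each of the remaining 4 coordinates at one of its two extreme values (2^4 = 16 ways): 4845·16 = 77520.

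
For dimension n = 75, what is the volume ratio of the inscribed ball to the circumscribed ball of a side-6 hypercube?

V_in / V_out = (r_in/r_out)^75 = (1/√75)^75 = 75^(-75/2) ≈ 4.84398e-71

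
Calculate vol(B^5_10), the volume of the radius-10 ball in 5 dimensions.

Volume = π^{5/2}·(10)^5/Γ(7/2) = 160000·π^2/3 ≈ 526379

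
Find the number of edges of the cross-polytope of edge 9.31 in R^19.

Each 1-face is the convex hull of 2 vertices, one chosen as ±e_i from each of 2 distinct axes: 2^2·C(19,2) = 684.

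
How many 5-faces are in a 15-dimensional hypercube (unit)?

Number of 5-faces = C(15,5) · 2^(15-5) = 3003 · 1024 = 3075072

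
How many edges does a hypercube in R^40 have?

An n-cube has n·2^(n-1) edges. With n = 40: 40·549755813888 = 21990232555520.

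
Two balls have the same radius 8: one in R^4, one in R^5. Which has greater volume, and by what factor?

V_4(8) ≈ 20212.9, V_5(8) ≈ 172484. The 5-ball is larger by a factor of 8.533.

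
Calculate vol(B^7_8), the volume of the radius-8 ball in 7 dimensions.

The n-ball volume is π^(n/2)·r^n/Γ(n/2+1). With n=7, r=8: V = 33554432·π^3/105 ≈ 9.90855e+06.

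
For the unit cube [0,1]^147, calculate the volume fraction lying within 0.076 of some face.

Shell fraction = 1 - (1-0.152)^147 ≈ 1 - 2.98e-11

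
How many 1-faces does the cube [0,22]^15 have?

Number of 1-faces = C(15,1)·2^(15-1) = 15·16384 = 245760.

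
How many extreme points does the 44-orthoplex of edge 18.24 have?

Number of vertices = 2n = 88.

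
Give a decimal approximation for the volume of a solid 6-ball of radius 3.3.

V_6(3.3) = π^(6/2) · (3.3)^6 / Γ(6/2 + 1) ≈ 6673.94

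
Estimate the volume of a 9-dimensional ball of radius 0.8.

V_9(0.8) = π^(9/2) · (0.8)^9 / Γ(9/2 + 1) ≈ 0.442718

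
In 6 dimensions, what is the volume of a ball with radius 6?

Volume = π^{6/2}·(6)^6/Γ(4) = 7776·π^3 ≈ 241105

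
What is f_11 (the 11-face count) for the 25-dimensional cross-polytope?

f_11(25-orthoplex) = 2^12 · (25 choose 12) = 21300428800.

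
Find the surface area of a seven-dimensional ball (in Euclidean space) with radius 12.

The surface area of an n-ball is 2π^(n/2) r^(n-1) / Γ(n/2). For n=7, r=12: 15925248·π^3/5 ≈ 9.87565e+07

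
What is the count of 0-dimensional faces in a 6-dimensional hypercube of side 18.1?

Choose 0 of 6 axes to span the face (C(6,0) = 1 way), then fix each of the remaining 6 coordinates at one of its two extreme values (2^6 = 64 ways): 1·64 = 64.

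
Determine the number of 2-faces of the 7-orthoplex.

Each 2-face is the convex hull of 3 vertices, one chosen as ±e_i from each of 3 distinct axes: 2^3·C(7,3) = 280.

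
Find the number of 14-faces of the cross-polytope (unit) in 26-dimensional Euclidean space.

Number of 14-faces = 2^(14+1) · C(26,14+1) = 32768 · 7726160 = 253170810880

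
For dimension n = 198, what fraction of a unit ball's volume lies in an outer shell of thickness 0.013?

1 - (1-0.013)^198 ≈ 0.925046 ≈ 92.50%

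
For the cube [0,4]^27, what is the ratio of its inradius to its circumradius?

r_in / r_out = (4/2) / (4√27/2) = 1/√27 ≈ 0.19245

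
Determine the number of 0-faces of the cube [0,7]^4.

An n-cube has C(n,k)·2^(n-k) k-faces. Here C(4,0)·2^4 = 1·16 = 16.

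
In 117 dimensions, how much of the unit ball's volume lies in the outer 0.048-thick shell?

Shell fraction = 1 - (1-0.048)^117 ≈ 0.996834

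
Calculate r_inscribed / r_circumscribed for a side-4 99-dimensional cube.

r_in / r_out = (4/2) / (4√99/2) = 1/√99 ≈ 0.100504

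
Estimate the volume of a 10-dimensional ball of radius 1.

Volume = π^{10/2}·(1)^10/Γ(6) = π^5/120 ≈ 2.55016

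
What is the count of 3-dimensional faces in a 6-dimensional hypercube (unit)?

f_3(6-cube) = (6 choose 3) · 2^3 = 160.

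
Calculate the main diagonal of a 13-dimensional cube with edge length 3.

Diagonal = √13 · 3 ≈ 10.8167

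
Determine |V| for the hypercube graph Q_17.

Number of vertices = 2^17 = 131072.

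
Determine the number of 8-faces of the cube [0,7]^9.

An n-cube has C(n,k)·2^(n-k) k-faces. Here C(9,8)·2^1 = 9·2 = 18.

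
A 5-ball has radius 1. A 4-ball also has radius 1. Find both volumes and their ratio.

V_5(1) ≈ 5.26379. V_4(1) ≈ 4.9348. Ratio V_5/V_4 ≈ 1.067.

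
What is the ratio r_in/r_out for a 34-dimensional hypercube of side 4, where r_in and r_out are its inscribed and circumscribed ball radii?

r_in = 4/2 (half the side); r_out = 4√34/2 (half the diagonal). Ratio = 1/√34 ≈ 0.171499.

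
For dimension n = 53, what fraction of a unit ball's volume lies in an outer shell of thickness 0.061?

1 - (1-0.061)^53 ≈ 0.964414 ≈ 96.44%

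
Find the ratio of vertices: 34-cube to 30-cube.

The 34-cube has 2^34 = 17179869184 vertices. The 30-cube has 2^30 = 1073741824 vertices. Ratio: 17179869184/1073741824 = 16.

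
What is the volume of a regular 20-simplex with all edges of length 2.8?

V_20 = √(21) · 2.8^20 / (20! · 2^(20/2)) ≈ 1.61379e-12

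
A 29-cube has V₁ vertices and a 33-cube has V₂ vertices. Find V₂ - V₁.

V₁ = 2^29 = 536870912. V₂ = 2^33 = 8589934592. V₂ - V₁ = 8053063680.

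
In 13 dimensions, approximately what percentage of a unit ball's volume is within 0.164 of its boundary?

1 - (1-0.164)^13 ≈ 0.902572 ≈ 90.26%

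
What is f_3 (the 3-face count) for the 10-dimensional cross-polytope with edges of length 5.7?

f_3(10-orthoplex) = 2^4 · (10 choose 4) = 3360.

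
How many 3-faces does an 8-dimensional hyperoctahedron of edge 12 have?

An n-cross-polytope has 2^(k+1)·C(n,k+1) k-faces. Here 2^4·C(8,4) = 16·70 = 1120.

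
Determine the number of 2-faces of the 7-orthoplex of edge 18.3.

An n-cross-polytope has 2^(k+1)·C(n,k+1) k-faces. Here 2^3·C(7,3) = 8·35 = 280.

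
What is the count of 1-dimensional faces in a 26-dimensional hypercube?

An n-cube has C(n,k)·2^(n-k) k-faces. Here C(26,1)·2^25 = 26·33554432 = 872415232.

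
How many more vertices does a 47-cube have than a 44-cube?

The 47-cube has 2^47 = 140737488355328 vertices. The 44-cube has 2^44 = 17592186044416 vertices. Difference: 140737488355328 - 17592186044416 = 123145302310912.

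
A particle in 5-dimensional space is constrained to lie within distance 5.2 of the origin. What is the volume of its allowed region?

V_5(5.2) = π^(5/2) · (5.2)^5 / Γ(5/2 + 1) ≈ 20013.1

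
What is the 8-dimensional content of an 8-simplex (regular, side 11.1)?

For a regular n-simplex with edge a, V = (a^n / n!)·√((n+1)/2^n). With a=11.1, n=8: V ≈ 1071.68.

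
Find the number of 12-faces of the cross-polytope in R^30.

An n-cross-polytope has 2^(k+1)·C(n,k+1) k-faces. Here 2^13·C(30,13) = 8192·119759850 = 981072691200.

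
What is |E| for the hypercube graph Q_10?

An n-cube has n·2^(n-1) edges. With n = 10: 10·512 = 5120.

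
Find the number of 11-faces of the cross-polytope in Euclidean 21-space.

Each 11-face is the convex hull of 12 vertices, one chosen as ±e_i from each of 12 distinct axes: 2^12·C(21,12) = 1203937280.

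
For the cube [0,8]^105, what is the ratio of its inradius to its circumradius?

For an n-cube of any side s, the inradius is s/2 and the circumradius is s√n/2, so the ratio is 1/√105 ≈ 0.09759.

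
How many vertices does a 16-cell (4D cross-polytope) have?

The vertices are ±e_1, ..., ±e_4, so there are 2·4 = 8.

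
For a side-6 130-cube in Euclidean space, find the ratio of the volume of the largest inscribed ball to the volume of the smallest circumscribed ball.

The radii are 6/2 and 6√130/2, so the volume ratio is (1/√130)^130 = 130^{-130/2} ≈ 3.92358e-138.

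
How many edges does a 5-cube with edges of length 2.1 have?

An n-cube has n·2^(n-1) edges. With n = 5: 5·16 = 80.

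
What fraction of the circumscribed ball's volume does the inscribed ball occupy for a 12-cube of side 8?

V_in/V_out = n^(-n/2) = 12^(-12/2) ≈ 3.34898e-07.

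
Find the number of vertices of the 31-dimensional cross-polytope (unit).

An n-cross-polytope has 2n vertices; here n = 31, giving 62.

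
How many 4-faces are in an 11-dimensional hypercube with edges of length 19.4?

Choose 4 of 11 axes to span the face (C(11,4) = 330 ways), then fix each of the remaining 7 coordinates at one of its two extreme values (2^7 = 128 ways): 330·128 = 42240.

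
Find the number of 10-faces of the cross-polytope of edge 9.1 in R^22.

Number of 10-faces = 2^(10+1) · C(22,10+1) = 2048 · 705432 = 1444724736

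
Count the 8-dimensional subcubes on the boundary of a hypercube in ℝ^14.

f_8(14-cube) = (14 choose 8) · 2^6 = 192192.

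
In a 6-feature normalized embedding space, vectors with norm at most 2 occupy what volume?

The n-ball volume is π^(n/2)·r^n/Γ(n/2+1). With n=6, r=2: V = 32·π^3/3 ≈ 330.734.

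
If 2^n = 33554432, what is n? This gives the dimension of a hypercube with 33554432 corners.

Since 2^n = 33554432, we have n = 25.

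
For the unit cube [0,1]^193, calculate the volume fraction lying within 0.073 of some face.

The inner cube has side 1-2·0.073 = 0.854 and volume (0.854)^193 ≈ 5.907e-14, so the shell holds 1 - 5.907e-14 of the volume.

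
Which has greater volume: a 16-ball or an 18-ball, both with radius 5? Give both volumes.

V_16(5) ≈ 3.59086e+10. V_18(5) ≈ 3.13362e+11. The 18-ball is larger.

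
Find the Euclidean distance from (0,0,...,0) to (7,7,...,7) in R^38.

Diagonal = √38 · 7 ≈ 43.1509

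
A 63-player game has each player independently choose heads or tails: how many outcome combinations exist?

Number of vertices = 2^63 = 9223372036854775808.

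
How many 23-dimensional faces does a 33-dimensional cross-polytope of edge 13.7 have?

Number of 23-faces = 2^(23+1) · C(33,23+1) = 16777216 · 38567100 = 647048567193600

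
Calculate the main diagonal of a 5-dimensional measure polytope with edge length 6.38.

d = √(6.38² + 6.38² + ... + 6.38²) [5 terms] = √(5·6.38²) = 6.38√5 ≈ 14.2661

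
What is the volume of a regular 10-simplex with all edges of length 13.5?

V = (13.5^10 / 10!) · √((10+1) / 2^10) ≈ 5742.76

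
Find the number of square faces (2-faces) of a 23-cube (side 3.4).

Choose 2 of 23 axes to span the face (C(23,2) = 253 ways), then fix each of the remaining 21 coordinates at one of its two extreme values (2^21 = 2097152 ways): 253·2097152 = 530579456.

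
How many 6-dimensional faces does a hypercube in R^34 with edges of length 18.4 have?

An n-cube has C(n,k)·2^(n-k) k-faces. Here C(34,6)·2^28 = 1344904·268435456 = 361019918516224.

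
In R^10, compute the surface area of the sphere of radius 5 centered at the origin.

S = n·V_n(r)/r = 10·V_10(5)/5 (volume-to-surface relation), giving 1953125·π^5/12 ≈ 4.98079e+07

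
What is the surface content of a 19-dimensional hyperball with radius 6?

S_19(6) = 2·π^(19/2)·(6)^18 / Γ(19/2) = 1283918464548864·π^9/425425 ≈ 8.99629e+13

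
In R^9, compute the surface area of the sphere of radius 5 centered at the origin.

S = n·V_n(r)/r = 9·V_9(5)/5 (volume-to-surface relation), giving 2500000·π^4/21 ≈ 1.15963e+07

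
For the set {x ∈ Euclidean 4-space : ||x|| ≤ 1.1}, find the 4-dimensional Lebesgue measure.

The n-ball volume is π^(n/2)·r^n/Γ(n/2+1). With n=4, r=1.1: V ≈ 7.22504.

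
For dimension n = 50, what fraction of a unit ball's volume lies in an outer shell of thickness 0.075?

1 - (1-0.075)^50 ≈ 0.979719 ≈ 97.97%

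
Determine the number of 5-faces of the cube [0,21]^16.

Number of 5-faces = C(16,5) · 2^(16-5) = 4368 · 2048 = 8945664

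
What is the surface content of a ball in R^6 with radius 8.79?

|∂B_6(8.79)| ≈ 1.62702e+06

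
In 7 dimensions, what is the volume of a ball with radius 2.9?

The n-ball volume is π^(n/2)·r^n/Γ(n/2+1). With n=7, r=2.9: V ≈ 8150.16.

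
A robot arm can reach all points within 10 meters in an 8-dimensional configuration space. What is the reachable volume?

Volume = π^{8/2}·(10)^8/Γ(5) = 12500000·π^4/3 ≈ 4.05871e+08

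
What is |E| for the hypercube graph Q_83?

The 83-cube has n·2^(n-1) = 83·2^82 = 83·4835703278458516698824704 = 401363372112056886002450432 edges.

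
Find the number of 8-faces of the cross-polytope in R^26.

f_8(26-orthoplex) = 2^9 · (26 choose 9) = 1599769600.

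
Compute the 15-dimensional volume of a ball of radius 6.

Volume = π^{15/2}·(6)^15/Γ(17/2) = 1486016741376·π^7/25025 ≈ 1.79349e+11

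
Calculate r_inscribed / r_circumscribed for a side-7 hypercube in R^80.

For an n-cube of any side s, the inradius is s/2 and the circumradius is s√n/2, so the ratio is 1/√80 ≈ 0.111803.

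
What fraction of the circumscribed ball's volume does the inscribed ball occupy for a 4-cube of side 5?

V_in / V_out = (r_in/r_out)^4 = (1/√4)^4 = 4^(-4/2) ≈ 0.0625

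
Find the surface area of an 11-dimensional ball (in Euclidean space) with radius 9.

The surface area of an n-ball is 2π^(n/2) r^(n-1) / Γ(n/2). For n=11, r=9: 8264970432·π^5/35 ≈ 7.22641e+10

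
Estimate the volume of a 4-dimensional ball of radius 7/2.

V_4(7/2) = π^(4/2) · (7/2)^4 / Γ(4/2 + 1) = 2401·π^2/32 ≈ 740.529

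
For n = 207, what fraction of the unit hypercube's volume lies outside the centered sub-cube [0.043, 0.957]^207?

The inner cube has side 1-2·0.043 = 0.914 and volume (0.914)^207 ≈ 8.239e-09, so the shell holds 0.9999999918 of the volume.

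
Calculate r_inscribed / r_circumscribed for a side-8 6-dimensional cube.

For an n-cube of any side s, the inradius is s/2 and the circumradius is s√n/2, so the ratio is 1/√6 ≈ 0.408248.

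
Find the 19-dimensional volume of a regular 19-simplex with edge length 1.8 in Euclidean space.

V = (1.8^19 / 19!) · √((19+1) / 2^19) ≈ 3.59594e-15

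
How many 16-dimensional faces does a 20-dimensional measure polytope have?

f_16(20-cube) = (20 choose 16) · 2^4 = 77520.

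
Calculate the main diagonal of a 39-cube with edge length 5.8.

Diagonal = √39 · 5.8 ≈ 36.221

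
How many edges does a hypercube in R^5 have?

An n-cube has n·2^(n-1) edges. With n = 5: 5·16 = 80.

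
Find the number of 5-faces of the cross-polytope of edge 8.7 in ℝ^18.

f_5(18-orthoplex) = 2^6 · (18 choose 6) = 1188096.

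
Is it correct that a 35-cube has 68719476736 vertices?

False. The 35-cube has 2^35 = 34359738368 vertices.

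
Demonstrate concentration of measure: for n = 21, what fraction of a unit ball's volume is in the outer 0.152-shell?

1 - (1-0.152)^21 ≈ 0.968645 ≈ 96.86%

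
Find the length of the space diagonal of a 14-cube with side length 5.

d = √(5² + 5² + ... + 5²) [14 terms] = √(14·5²) = 5√14 ≈ 18.7083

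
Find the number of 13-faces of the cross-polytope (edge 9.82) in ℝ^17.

f_13(17-orthoplex) = 2^14 · (17 choose 14) = 11141120.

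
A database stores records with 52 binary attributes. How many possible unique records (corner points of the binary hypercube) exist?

An n-cube has 2^n vertices; for n = 52 that is 2^52 = 4503599627370496.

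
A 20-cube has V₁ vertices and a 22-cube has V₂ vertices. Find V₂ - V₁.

V₁ = 2^20 = 1048576. V₂ = 2^22 = 4194304. V₂ - V₁ = 3145728.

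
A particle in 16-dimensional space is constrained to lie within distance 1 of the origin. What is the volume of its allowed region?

Volume = π^{16/2}·(1)^16/Γ(9) = π^8/40320 ≈ 0.235331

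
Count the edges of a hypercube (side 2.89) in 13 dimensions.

Each of the 2^13 = 8192 vertices has degree 13; total edges = 13·2^13/2 = 53248.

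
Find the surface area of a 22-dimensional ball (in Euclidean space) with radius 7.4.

The surface area of an n-ball is 2π^(n/2) r^(n-1) / Γ(n/2). For n=22, r=7.4: 2.90925e+17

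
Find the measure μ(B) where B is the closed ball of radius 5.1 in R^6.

V_6(5.1) = π^(6/2) · (5.1)^6 / Γ(6/2 + 1) ≈ 90932.6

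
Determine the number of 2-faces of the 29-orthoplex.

f_2(29-orthoplex) = 2^3 · (29 choose 3) = 29232.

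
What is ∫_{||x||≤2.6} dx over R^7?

V_7(2.6) = π^(7/2) · (2.6)^7 / Γ(7/2 + 1) ≈ 3794.84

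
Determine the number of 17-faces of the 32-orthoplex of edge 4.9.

f_17(32-orthoplex) = 2^18 · (32 choose 18) = 123584013926400.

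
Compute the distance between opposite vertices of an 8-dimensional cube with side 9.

d = √(9² + 9² + ... + 9²) [8 terms] = √(8·9²) = 9√8 ≈ 25.4558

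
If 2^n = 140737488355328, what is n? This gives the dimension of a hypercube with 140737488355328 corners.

2^n = 140737488355328 ⇒ n = log_2(140737488355328) = 47.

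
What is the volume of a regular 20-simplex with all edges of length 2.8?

V_20 = √(21) · 2.8^20 / (20! · 2^(20/2)) ≈ 1.61379e-12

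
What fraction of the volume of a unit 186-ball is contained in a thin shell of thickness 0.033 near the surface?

1 - (1-0.033)^186 ≈ 0.998053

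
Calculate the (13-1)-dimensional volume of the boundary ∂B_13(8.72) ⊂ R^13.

The surface area of an n-ball is 2π^(n/2) r^(n-1) / Γ(n/2). For n=13, r=8.72: 2.28814e+12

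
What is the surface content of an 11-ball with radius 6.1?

S = n·V_n(r)/r = 11·V_11(6.1)/6.1 (volume-to-surface relation), giving 1.47841e+09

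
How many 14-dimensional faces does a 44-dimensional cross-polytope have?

f_14(44-orthoplex) = 2^15 · (44 choose 15) = 7533743867691008.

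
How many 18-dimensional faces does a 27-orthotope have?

f_18(27-cube) = (27 choose 18) · 2^9 = 2399654400.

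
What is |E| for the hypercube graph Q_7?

The 7-cube has n·2^(n-1) = 7·2^6 = 7·64 = 448 edges.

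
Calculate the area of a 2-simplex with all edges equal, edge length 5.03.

Area = (√3/4) · 5.03² = 10.9556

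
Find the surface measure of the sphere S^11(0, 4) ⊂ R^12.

S = n·V_n(r)/r = 12·V_12(4)/4 (volume-to-surface relation), giving 1048576·π^6/15 ≈ 6.7206e+07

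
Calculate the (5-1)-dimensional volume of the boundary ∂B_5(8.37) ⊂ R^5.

S = n·V_n(r)/r = 5·V_5(8.37)/8.37 (volume-to-surface relation), giving 129173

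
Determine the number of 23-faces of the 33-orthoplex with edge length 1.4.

An n-cross-polytope has 2^(k+1)·C(n,k+1) k-faces. Here 2^24·C(33,24) = 16777216·38567100 = 647048567193600.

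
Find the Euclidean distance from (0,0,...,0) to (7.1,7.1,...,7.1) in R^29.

The space diagonal of an n-cube of side s is s√n. Here 7.1·√29 ≈ 38.2347.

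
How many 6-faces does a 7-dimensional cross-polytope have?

An n-cross-polytope has 2^(k+1)·C(n,k+1) k-faces. Here 2^7·C(7,7) = 128·1 = 128.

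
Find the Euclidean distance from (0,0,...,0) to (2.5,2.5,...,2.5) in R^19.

Diagonal = √19 · 2.5 ≈ 10.8972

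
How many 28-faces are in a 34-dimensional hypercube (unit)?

Number of 28-faces = C(34,28) · 2^(34-28) = 1344904 · 64 = 86073856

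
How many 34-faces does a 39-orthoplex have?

Each 34-face is the convex hull of 35 vertices, one chosen as ±e_i from each of 35 distinct axes: 2^35·C(39,35) = 2826122840506368.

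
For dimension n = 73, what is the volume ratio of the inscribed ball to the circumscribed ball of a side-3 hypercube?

V_in / V_out = (r_in/r_out)^73 = (1/√73)^73 = 73^(-73/2) ≈ 9.74351e-69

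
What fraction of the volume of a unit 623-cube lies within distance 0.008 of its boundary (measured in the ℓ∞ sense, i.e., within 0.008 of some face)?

The inner cube has side 1-2·0.008 = 0.984 and volume (0.984)^623 ≈ 4.325e-05, so the shell holds 0.999957 of the volume.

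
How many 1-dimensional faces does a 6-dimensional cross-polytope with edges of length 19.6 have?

f_1(6-orthoplex) = 2^2 · (6 choose 2) = 60.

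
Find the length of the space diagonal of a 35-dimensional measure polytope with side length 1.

d = √(1² + 1² + ... + 1²) [35 terms] = √(35·1²) = 1√35 ≈ 5.91608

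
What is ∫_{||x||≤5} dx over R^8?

Volume = π^{8/2}·(5)^8/Γ(5) = 390625·π^4/24 ≈ 1.58543e+06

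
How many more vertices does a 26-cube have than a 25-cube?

The 26-cube has 2^26 = 67108864 vertices. The 25-cube has 2^25 = 33554432 vertices. Difference: 67108864 - 33554432 = 33554432.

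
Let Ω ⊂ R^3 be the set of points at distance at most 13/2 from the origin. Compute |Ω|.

V = 2197·π/6 ≈ 1150.35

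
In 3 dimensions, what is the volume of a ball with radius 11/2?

The n-ball volume is π^(n/2)·r^n/Γ(n/2+1). With n=3, r=11/2: V = 1331·π/6 ≈ 696.91.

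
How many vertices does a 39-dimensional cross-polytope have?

The 39-dimensional cross-polytope has 2n = 2·39 = 78 vertices.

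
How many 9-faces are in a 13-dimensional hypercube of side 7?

Choose 9 of 13 axes to span the face (C(13,9) = 715 ways), then fix each of the remaining 4 coordinates at one of its two extreme values (2^4 = 16 ways): 715·16 = 11440.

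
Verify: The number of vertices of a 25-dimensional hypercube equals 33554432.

True. The 25-cube has 2^25 = 33554432 vertices.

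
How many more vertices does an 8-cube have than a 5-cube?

The 8-cube has 2^8 = 256 vertices. The 5-cube has 2^5 = 32 vertices. Difference: 256 - 32 = 224.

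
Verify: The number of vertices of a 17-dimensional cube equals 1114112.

False. The 17-cube has 2^17 = 131072 vertices.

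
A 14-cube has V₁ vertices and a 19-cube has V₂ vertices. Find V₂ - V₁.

V₁ = 2^14 = 16384. V₂ = 2^19 = 524288. V₂ - V₁ = 507904.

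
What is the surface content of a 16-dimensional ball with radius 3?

The surface area of an n-ball is 2π^(n/2) r^(n-1) / Γ(n/2). For n=16, r=3: 1594323·π^8/280 ≈ 5.40278e+07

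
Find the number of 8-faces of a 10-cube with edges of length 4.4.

An n-cube has C(n,k)·2^(n-k) k-faces. Here C(10,8)·2^2 = 45·4 = 180.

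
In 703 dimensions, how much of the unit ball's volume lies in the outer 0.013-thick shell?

Shell fraction = 1 - (1-0.013)^703 ≈ 0.999899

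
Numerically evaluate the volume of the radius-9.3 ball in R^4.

The n-ball volume is π^(n/2)·r^n/Γ(n/2+1). With n=4, r=9.3: V ≈ 36914.9.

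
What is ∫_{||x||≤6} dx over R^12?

V_12(6) = π^(12/2) · (6)^12 / Γ(12/2 + 1) = 15116544·π^6/5 ≈ 2.90658e+09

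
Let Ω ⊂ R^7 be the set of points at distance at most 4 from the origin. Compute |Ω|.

V_7(4) = π^(7/2) · (4)^7 / Γ(7/2 + 1) = 262144·π^3/105 ≈ 77410.6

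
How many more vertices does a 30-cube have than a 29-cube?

The 30-cube has 2^30 = 1073741824 vertices. The 29-cube has 2^29 = 536870912 vertices. Difference: 1073741824 - 536870912 = 536870912.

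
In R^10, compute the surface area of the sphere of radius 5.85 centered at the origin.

The surface area of an n-ball is 2π^(n/2) r^(n-1) / Γ(n/2). For n=10, r=5.85: 2.04631e+08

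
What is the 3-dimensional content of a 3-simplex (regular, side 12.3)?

Volume = (√2/12) · 12.3³ = 219.305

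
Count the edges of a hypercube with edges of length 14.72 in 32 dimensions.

Number of 1-faces = C(32,1)·2^(32-1) = 32·2147483648 = 68719476736.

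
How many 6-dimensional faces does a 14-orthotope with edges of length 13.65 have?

An n-cube has C(n,k)·2^(n-k) k-faces. Here C(14,6)·2^8 = 3003·256 = 768768.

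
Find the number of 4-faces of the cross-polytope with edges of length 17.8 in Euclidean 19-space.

An n-cross-polytope has 2^(k+1)·C(n,k+1) k-faces. Here 2^5·C(19,5) = 32·11628 = 372096.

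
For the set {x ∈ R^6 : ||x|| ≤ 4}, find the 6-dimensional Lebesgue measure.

The n-ball volume is π^(n/2)·r^n/Γ(n/2+1). With n=6, r=4: V = 2048·π^3/3 ≈ 21167.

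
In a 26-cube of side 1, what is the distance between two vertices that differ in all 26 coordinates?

The space diagonal of an n-cube of side s is s√n. Here 1·√26 ≈ 5.09902.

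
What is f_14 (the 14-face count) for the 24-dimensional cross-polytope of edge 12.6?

f_14(24-orthoplex) = 2^15 · (24 choose 15) = 42844291072.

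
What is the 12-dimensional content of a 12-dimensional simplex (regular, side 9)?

V = (9^12 / 12!) · √((12+1) / 2^12) ≈ 33.2173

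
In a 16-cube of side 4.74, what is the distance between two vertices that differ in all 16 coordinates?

Diagonal = √16 · 4.74 = 18.96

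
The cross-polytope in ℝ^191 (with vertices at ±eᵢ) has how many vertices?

Number of vertices = 2n = 382.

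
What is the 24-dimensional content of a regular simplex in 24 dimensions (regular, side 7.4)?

V = (7.4^24 / 24!) · √((24+1) / 2^24) ≈ 1.43043e-06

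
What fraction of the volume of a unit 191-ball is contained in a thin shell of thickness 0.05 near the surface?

1 - (1-0.05)^191 ≈ 0.999944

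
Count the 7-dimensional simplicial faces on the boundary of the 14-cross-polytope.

Each 7-face is the convex hull of 8 vertices, one chosen as ±e_i from each of 8 distinct axes: 2^8·C(14,8) = 768768.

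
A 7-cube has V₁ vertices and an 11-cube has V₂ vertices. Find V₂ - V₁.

V₁ = 2^7 = 128. V₂ = 2^11 = 2048. V₂ - V₁ = 1920.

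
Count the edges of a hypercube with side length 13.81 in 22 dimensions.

An n-cube has n·2^(n-1) edges. With n = 22: 22·2097152 = 46137344.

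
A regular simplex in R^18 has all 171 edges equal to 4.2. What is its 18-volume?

V = (4.2^18 / 18!) · √((18+1) / 2^18) ≈ 2.19914e-07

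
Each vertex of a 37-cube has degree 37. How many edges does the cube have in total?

An n-cube has n·2^(n-1) edges. With n = 37: 37·68719476736 = 2542620639232.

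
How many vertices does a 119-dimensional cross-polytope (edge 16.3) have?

An n-cross-polytope has 2n vertices; here n = 119, giving 238.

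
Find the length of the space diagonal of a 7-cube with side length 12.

Diagonal = √7 · 12 ≈ 31.749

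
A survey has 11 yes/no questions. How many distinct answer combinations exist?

The 11-cube has 2^11 = 2048 vertices.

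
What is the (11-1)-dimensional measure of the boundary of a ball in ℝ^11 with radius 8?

The surface area of an n-ball is 2π^(n/2) r^(n-1) / Γ(n/2). For n=11, r=8: 68719476736·π^5/945 ≈ 2.22535e+10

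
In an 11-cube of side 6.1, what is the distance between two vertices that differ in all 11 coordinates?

||(6.1,6.1,...,6.1)|| = √(11)·6.1 ≈ 20.2314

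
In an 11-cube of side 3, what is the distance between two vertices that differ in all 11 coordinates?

d = √(3² + 3² + ... + 3²) [11 terms] = √(11·3²) = 3√11 ≈ 9.94987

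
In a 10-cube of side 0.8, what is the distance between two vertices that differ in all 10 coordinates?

The space diagonal of an n-cube of side s is s√n. Here 0.8·√10 ≈ 2.52982.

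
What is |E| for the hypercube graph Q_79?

Number of 1-faces = C(79,1)·2^(79-1) = 79·302231454903657293676544 = 23876284937388926200446976.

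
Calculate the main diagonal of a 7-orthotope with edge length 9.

||(9,9,...,9)|| = √(7)·9 ≈ 23.8118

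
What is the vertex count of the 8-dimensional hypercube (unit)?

An n-cube has 2^n vertices; for n = 8 that is 2^8 = 256.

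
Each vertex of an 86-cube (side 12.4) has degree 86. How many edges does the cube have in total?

The 86-cube has n·2^(n-1) = 86·2^85 = 86·38685626227668133590597632 = 3326963855579459488791396352 edges.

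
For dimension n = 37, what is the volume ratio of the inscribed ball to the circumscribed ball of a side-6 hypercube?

V_in/V_out = n^(-n/2) = 37^(-37/2) ≈ 9.73348e-30.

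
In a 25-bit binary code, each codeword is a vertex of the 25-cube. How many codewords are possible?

Each vertex is a binary string of length 25, so there are 2^25 = 33554432.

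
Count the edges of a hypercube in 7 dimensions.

Number of 1-faces = C(7,1)·2^(7-1) = 7·64 = 448.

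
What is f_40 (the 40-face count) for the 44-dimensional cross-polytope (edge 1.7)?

Number of 40-faces = 2^(40+1) · C(44,40+1) = 2199023255552 · 13244 = 29123863996530688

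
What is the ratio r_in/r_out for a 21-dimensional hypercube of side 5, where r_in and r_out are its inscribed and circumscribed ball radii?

r_in / r_out = (5/2) / (5√21/2) = 1/√21 ≈ 0.218218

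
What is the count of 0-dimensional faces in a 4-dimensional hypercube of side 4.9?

An n-cube has C(n,k)·2^(n-k) k-faces. Here C(4,0)·2^4 = 1·16 = 16.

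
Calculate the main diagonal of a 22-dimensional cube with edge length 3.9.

The space diagonal of an n-cube of side s is s√n. Here 3.9·√22 ≈ 18.2926.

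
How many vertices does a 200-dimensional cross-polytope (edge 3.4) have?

An n-cross-polytope has 2n vertices; here n = 200, giving 400.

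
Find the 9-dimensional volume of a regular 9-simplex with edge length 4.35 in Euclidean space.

V_9 = √(10) · 4.35^9 / (9! · 2^(9/2)) ≈ 0.214786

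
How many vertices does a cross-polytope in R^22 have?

f_0(22-orthoplex) = 2^1 · (22 choose 1) = 44.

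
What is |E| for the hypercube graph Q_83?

Each of the 2^83 = 9671406556917033397649408 vertices has degree 83; total edges = 83·2^83/2 = 401363372112056886002450432.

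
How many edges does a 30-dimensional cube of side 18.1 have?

Number of 1-faces = C(30,1)·2^(30-1) = 30·536870912 = 16106127360.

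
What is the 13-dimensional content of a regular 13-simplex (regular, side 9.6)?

Volume = 9.6^13 · √(14/2^13) / 13! ≈ 39.0494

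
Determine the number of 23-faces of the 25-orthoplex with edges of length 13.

Number of 23-faces = 2^(23+1) · C(25,23+1) = 16777216 · 25 = 419430400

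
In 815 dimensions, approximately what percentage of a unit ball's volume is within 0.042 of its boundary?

1 - (1-0.042)^815 ≈ 1 - 6.5e-16 ≈ (100 - 6.66e-14)%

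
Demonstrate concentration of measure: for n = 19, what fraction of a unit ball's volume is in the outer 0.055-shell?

1 - (1-0.055)^19 ≈ 0.658646 ≈ 65.86%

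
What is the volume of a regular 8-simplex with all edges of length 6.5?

V = (6.5^8 / 8!) · √((8+1) / 2^8) ≈ 14.8179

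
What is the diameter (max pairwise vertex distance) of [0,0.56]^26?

Diagonal = √26 · 0.56 ≈ 2.85545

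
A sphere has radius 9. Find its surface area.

S = n·V_n(r)/r = 3·V_3(9)/9 (volume-to-surface relation), giving 4πr² = 4π·(9)² ≈ 1017.88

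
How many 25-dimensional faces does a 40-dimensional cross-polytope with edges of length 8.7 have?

Each 25-face is the convex hull of 26 vertices, one chosen as ±e_i from each of 26 distinct axes: 2^26·C(40,26) = 1557390698490101760.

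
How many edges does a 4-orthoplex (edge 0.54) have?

Each 1-face is the convex hull of 2 vertices, one chosen as ±e_i from each of 2 distinct axes: 2^2·C(4,2) = 24.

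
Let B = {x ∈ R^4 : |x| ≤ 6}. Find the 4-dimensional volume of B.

V_4(6) = π^(4/2) · (6)^4 / Γ(4/2 + 1) = 648·π^2 ≈ 6395.5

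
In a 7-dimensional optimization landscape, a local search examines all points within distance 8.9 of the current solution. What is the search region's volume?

Volume = π^{7/2}·(8.9)^7/Γ(9/2) ≈ 2.08983e+07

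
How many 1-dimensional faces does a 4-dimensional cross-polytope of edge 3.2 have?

Each 1-face is the convex hull of 2 vertices, one chosen as ±e_i from each of 2 distinct axes: 2^2·C(4,2) = 24.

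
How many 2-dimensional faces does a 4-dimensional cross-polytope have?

Each 2-face is the convex hull of 3 vertices, one chosen as ±e_i from each of 3 distinct axes: 2^3·C(4,3) = 32.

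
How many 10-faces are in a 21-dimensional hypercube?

Choose 10 of 21 axes to span the face (C(21,10) = 352716 ways), then fix each of the remaining 11 coordinates at one of its two extreme values (2^11 = 2048 ways): 352716·2048 = 722362368.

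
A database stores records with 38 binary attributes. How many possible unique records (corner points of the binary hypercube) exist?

Number of vertices = 2^38 = 274877906944.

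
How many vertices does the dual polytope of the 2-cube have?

The vertices are ±e_1, ..., ±e_2, so there are 2·2 = 4.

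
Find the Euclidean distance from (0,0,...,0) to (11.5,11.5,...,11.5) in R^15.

||(11.5,11.5,...,11.5)|| = √(15)·11.5 ≈ 44.5393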